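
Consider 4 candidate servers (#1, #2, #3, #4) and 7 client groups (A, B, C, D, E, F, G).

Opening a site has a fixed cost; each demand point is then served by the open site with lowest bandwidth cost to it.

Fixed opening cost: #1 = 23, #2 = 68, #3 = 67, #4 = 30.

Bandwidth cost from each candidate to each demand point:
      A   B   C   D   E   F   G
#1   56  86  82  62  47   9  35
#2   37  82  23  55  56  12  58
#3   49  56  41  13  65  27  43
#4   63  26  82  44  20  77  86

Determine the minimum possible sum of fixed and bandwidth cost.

Open {#1, #3, #4}: assign each demand point to its cheapest open site.
  A→#3 49, B→#4 26, C→#3 41, D→#3 13, E→#4 20, F→#1 9, G→#1 35
  bandwidth cost 193, fixed 120 → total 313.
Compare {#1, #2, #4}: bandwidth cost 194 + fixed 121 = 315.
Compare {#3, #4}: bandwidth cost 219 + fixed 97 = 316.
Compare {#2, #4}: bandwidth cost 220 + fixed 98 = 318.
All other subsets cost ≥ 315. Minimum total cost: 313.

313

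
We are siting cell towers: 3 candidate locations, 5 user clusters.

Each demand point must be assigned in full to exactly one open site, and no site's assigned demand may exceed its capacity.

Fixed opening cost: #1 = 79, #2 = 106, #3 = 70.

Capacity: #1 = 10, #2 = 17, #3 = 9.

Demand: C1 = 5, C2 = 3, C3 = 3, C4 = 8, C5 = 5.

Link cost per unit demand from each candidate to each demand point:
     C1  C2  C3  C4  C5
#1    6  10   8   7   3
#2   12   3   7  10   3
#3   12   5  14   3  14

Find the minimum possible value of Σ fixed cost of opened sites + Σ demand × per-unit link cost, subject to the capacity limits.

305

Open {#2, #3}; cheapest assignment that respects the capacities:
  #2 (cap 17, load 16): C1, C2, C3, C5 — cost 5×12 + 3×3 + 3×7 + 5×3 = 105
  #3 (cap 9, load 8): C4 — cost 8×3 = 24
  Shipping 129, fixed 176 → total 305.
  Any other capacity-feasible assignment to {#2, #3} ships for at least 129.
Compare {#1, #2}: its best feasible assignment gives total 340.
Compare {#1, #2, #3}: its best feasible assignment gives total 354.
Every other set of open sites that can feasibly serve all demand totals ≥ 340 even under its best assignment. Minimum: 305.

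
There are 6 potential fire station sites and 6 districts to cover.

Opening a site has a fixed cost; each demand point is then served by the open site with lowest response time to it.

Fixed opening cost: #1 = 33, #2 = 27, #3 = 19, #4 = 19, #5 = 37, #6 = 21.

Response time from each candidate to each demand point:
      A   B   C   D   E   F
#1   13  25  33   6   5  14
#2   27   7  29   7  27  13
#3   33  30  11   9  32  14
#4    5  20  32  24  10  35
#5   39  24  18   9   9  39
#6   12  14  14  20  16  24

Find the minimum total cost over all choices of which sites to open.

107

Open {#3, #4}: assign each demand point to its cheapest open site.
  A→#4 5, B→#4 20, C→#3 11, D→#3 9, E→#4 10, F→#3 14
  response time 69, fixed 38 → total 107.
Compare {#3, #6}: response time 76 + fixed 40 = 116.
Compare {#2, #4}: response time 71 + fixed 46 = 117.
Compare {#2, #6}: response time 69 + fixed 48 = 117.
All other subsets cost ≥ 116. Minimum total cost: 107.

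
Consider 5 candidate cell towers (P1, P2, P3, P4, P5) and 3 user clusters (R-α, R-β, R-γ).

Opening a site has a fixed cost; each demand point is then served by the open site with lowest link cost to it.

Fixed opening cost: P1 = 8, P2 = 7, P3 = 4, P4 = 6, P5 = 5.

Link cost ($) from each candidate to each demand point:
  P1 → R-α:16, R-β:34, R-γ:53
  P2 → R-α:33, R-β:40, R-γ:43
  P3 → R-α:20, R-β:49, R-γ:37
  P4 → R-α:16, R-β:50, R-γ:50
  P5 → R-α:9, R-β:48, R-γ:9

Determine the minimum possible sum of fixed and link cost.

Open {P1, P5}: assign each demand point to its cheapest open site.
  R-α→P5 9, R-β→P1 34, R-γ→P5 9
  link cost 52, fixed 13 → total 65.
Compare {P1, P3, P5}: link cost 52 + fixed 17 = 69.
Compare {P2, P5}: link cost 58 + fixed 12 = 70.
Compare {P5}: link cost 66 + fixed 5 = 71.
All other subsets cost ≥ 69. Minimum total cost: 65.

65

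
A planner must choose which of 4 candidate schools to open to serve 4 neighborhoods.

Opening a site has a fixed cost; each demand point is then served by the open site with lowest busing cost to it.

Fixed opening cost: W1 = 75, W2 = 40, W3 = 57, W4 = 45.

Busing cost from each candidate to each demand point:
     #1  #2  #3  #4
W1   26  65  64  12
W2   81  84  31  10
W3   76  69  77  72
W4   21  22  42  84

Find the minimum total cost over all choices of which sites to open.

Open {W2, W4}: assign each demand point to its cheapest open site.
  #1→W4 21, #2→W4 22, #3→W2 31, #4→W2 10
  busing cost 84, fixed 85 → total 169.
Compare {W4}: busing cost 169 + fixed 45 = 214.
Compare {W1, W4}: busing cost 97 + fixed 120 = 217.
Compare {W2, W3, W4}: busing cost 84 + fixed 142 = 226.
All other subsets cost ≥ 214. Minimum total cost: 169.

169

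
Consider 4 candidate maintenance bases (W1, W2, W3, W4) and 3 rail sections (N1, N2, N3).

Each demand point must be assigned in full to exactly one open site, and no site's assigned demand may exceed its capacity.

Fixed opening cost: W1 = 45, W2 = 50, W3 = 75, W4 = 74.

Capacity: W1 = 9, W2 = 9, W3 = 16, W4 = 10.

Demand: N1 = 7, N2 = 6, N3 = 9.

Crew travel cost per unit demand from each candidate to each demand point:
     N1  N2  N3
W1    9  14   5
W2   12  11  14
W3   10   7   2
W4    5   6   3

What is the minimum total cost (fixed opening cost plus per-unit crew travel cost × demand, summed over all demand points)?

Open {W1, W3}; cheapest assignment that respects the capacities:
  W1 (cap 9, load 7): N1 — cost 7×9 = 63
  W3 (cap 16, load 15): N2, N3 — cost 6×7 + 9×2 = 60
  Shipping 123, fixed 120 → total 243.
  Any other capacity-feasible assignment to {W1, W3} ships for at least 123.
Compare {W3, W4}: its best feasible assignment gives total 244.
Compare {W2, W3}: its best feasible assignment gives total 269.
Every other set of open sites that can feasibly serve all demand totals ≥ 244 even under its best assignment. Minimum: 243.

243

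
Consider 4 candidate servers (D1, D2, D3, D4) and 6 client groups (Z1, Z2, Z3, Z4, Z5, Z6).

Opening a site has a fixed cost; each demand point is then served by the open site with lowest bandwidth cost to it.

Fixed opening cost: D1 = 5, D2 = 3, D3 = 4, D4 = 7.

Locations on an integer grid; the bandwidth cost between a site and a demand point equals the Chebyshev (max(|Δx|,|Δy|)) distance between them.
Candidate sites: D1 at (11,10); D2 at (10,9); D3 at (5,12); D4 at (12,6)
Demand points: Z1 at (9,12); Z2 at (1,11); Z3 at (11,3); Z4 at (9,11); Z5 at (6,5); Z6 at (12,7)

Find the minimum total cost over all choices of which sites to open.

28

Open {D2, D3}: assign each demand point to its cheapest open site.
  Z1→D2 3, Z2→D3 4, Z3→D2 6, Z4→D2 2, Z5→D2 4, Z6→D2 2
  bandwidth cost 21, fixed 7 → total 28.
Compare {D2}: bandwidth cost 26 + fixed 3 = 29.
Compare {D2, D3, D4}: bandwidth cost 17 + fixed 14 = 31.
Compare {D1, D3}: bandwidth cost 23 + fixed 9 = 32.
All other subsets cost ≥ 29. Minimum total cost: 28.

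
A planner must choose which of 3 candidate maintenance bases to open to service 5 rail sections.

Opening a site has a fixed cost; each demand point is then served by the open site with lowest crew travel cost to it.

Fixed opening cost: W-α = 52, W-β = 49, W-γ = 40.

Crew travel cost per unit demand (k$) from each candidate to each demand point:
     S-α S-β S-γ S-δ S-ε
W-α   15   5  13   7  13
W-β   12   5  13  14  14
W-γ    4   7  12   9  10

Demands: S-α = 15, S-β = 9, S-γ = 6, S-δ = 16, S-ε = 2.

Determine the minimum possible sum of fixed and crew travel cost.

399

Open {W-γ}: assign each demand point to its cheapest open site.
  S-α→W-γ 15×4=60, S-β→W-γ 9×7=63, S-γ→W-γ 6×12=72, S-δ→W-γ 16×9=144, S-ε→W-γ 2×10=20
  crew travel cost 359, fixed 40 → total 399.
Compare {W-α, W-γ}: crew travel cost 309 + fixed 92 = 401.
Compare {W-β, W-γ}: crew travel cost 341 + fixed 89 = 430.
Compare {W-α, W-β, W-γ}: crew travel cost 309 + fixed 141 = 450.
All other subsets cost ≥ 401. Minimum total cost: 399.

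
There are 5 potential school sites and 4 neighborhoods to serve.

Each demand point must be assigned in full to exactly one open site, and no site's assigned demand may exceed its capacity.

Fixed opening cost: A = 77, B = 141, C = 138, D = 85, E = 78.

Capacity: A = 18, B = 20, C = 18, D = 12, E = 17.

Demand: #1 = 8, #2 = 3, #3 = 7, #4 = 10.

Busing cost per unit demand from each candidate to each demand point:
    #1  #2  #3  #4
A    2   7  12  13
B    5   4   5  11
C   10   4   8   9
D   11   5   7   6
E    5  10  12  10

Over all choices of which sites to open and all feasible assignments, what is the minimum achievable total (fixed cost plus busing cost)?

343

Open {A, D}; cheapest assignment that respects the capacities:
  A (cap 18, load 18): #1, #2, #3 — cost 8×2 + 3×7 + 7×12 = 121
  D (cap 12, load 10): #4 — cost 10×6 = 60
  Shipping 181, fixed 162 → total 343.
  Any other capacity-feasible assignment to {A, D} ships for at least 181.
Compare {B, D}: its best feasible assignment gives total 373.
Compare {A, E}: its best feasible assignment gives total 376.
Every other set of open sites that can feasibly serve all demand totals ≥ 373 even under its best assignment. Minimum: 343.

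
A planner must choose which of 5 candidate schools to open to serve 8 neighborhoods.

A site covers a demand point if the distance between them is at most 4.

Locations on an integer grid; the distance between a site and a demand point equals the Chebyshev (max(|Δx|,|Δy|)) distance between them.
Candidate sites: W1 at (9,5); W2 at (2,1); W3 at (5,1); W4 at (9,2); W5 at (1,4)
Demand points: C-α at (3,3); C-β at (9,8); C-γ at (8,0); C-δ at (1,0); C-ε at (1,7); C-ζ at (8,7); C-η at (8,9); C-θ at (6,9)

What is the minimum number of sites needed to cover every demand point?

3

Coverage sets (demand points within 4 of each site):
  W1: {C-β, C-ζ, C-η, C-θ}
  W2: {C-α, C-δ}
  W3: {C-α, C-γ, C-δ}
  W4: {C-γ}
  W5: {C-α, C-δ, C-ε}
No 2 sites suffice: every size-2 union leaves at least one demand point uncovered.
But {W1, W3, W5} covers everything, so the minimum is 3.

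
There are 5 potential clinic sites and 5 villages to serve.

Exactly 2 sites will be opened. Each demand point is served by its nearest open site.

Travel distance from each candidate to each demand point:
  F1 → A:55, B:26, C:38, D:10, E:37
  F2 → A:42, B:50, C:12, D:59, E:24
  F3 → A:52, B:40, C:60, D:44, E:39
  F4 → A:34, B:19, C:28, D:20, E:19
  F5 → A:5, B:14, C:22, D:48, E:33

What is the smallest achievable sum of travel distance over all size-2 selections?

80

Open {F4, F5}.
  A→F5 5, B→F5 14, C→F5 22, D→F4 20, E→F4 19  ⇒ total 80.
Compare {F1, F5}: total 84.
Compare {F2, F5}: total 103.
No size-2 selection does better; minimum is 80.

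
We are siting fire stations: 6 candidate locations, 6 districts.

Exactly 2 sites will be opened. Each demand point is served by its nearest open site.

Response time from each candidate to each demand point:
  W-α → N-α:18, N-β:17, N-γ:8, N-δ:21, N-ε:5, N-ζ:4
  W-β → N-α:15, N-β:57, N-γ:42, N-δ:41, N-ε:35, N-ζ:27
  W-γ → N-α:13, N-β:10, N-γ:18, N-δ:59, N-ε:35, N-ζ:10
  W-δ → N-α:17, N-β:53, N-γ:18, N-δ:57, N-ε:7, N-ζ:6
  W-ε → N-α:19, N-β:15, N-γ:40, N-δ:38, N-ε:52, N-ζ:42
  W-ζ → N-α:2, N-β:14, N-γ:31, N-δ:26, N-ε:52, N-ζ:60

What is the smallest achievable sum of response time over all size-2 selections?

54

Open {W-α, W-ζ}.
  N-α→W-ζ 2, N-β→W-ζ 14, N-γ→W-α 8, N-δ→W-α 21, N-ε→W-α 5, N-ζ→W-α 4  ⇒ total 54.
Compare {W-α, W-γ}: total 61.
Compare {W-α, W-β}: total 70.
No size-2 selection does better; minimum is 54.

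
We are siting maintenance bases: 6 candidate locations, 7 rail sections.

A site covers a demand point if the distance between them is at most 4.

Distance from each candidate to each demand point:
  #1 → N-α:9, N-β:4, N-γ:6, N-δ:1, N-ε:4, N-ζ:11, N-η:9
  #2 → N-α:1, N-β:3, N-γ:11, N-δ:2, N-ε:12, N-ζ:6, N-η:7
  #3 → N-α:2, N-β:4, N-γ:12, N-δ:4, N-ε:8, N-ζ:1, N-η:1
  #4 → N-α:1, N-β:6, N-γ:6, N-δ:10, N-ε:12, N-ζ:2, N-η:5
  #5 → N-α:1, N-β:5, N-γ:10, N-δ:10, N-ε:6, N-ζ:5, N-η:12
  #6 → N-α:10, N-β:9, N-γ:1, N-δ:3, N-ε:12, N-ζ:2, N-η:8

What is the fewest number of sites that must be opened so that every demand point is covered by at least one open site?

3

Coverage sets (demand points within 4 of each site):
  #1: {N-β, N-δ, N-ε}
  #2: {N-α, N-β, N-δ}
  #3: {N-α, N-β, N-δ, N-ζ, N-η}
  #4: {N-α, N-ζ}
  #5: {N-α}
  #6: {N-γ, N-δ, N-ζ}
No 2 sites suffice: every size-2 union leaves at least one demand point uncovered.
But {#1, #3, #6} covers everything, so the minimum is 3.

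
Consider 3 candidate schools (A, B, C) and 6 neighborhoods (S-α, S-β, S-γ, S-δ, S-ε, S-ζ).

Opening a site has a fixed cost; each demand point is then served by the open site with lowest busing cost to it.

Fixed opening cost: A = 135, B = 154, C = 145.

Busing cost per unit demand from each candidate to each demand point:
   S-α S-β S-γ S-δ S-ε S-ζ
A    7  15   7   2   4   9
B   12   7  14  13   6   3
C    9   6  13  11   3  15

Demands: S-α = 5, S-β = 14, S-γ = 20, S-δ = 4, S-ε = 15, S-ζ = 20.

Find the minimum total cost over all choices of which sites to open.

690

Open {A, B}: assign each demand point to its cheapest open site.
  S-α→A 5×7=35, S-β→B 14×7=98, S-γ→A 20×7=140, S-δ→A 4×2=8, S-ε→A 15×4=60, S-ζ→B 20×3=60
  busing cost 401, fixed 289 → total 690.
Compare {A}: busing cost 633 + fixed 135 = 768.
Compare {A, C}: busing cost 492 + fixed 280 = 772.
Compare {B}: busing cost 640 + fixed 154 = 794.
All other subsets cost ≥ 768. Minimum total cost: 690.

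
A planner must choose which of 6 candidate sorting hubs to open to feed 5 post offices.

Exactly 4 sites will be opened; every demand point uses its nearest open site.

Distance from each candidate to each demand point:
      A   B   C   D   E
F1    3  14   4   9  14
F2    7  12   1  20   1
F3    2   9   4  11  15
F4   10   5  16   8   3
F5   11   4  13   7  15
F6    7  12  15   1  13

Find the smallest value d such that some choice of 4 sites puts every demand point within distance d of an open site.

4

Open {F1, F2, F5, F6}.
  Farthest demand point is B at distance 4 (to F5); all others are ≤ 4.
With {F1, F4, F5, F6} the worst case is 4.
With {F2, F3, F5, F6} the worst case is 4.
No size-4 selection achieves below 4.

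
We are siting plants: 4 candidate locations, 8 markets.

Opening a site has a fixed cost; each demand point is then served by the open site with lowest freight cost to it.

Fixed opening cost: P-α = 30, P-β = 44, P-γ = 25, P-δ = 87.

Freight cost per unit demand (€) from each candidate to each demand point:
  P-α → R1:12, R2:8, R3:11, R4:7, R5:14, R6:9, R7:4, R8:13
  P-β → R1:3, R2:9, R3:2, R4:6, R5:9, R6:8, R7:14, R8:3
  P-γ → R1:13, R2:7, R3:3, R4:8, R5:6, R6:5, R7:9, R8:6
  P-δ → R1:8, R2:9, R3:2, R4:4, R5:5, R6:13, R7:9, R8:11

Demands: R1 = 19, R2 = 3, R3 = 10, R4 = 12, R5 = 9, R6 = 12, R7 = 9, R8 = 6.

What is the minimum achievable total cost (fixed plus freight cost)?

Open {P-α, P-β, P-γ}: assign each demand point to its cheapest open site.
  R1→P-β 19×3=57, R2→P-γ 3×7=21, R3→P-β 10×2=20, R4→P-β 12×6=72, R5→P-γ 9×6=54, R6→P-γ 12×5=60, R7→P-α 9×4=36, R8→P-β 6×3=18
  freight cost 338, fixed 99 → total 437.
Compare {P-β, P-γ}: freight cost 383 + fixed 69 = 452.
Compare {P-α, P-β}: freight cost 404 + fixed 74 = 478.
Compare {P-α, P-β, P-γ, P-δ}: freight cost 305 + fixed 186 = 491.
All other subsets cost ≥ 452. Minimum total cost: 437.

437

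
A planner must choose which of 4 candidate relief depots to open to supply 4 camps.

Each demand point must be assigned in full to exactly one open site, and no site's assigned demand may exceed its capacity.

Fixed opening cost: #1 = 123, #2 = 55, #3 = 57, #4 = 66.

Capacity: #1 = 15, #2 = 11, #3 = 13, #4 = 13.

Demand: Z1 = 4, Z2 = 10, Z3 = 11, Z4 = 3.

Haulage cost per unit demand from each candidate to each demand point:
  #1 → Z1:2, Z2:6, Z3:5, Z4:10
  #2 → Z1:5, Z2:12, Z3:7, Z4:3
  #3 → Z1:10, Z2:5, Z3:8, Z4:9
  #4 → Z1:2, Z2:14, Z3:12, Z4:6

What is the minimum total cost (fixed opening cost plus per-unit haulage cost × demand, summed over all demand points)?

Open {#1, #3}; cheapest assignment that respects the capacities:
  #1 (cap 15, load 15): Z1, Z3 — cost 4×2 + 11×5 = 63
  #3 (cap 13, load 13): Z2, Z4 — cost 10×5 + 3×9 = 77
  Shipping 140, fixed 180 → total 320.
  Any other capacity-feasible assignment to {#1, #3} ships for at least 140.
Compare {#2, #3, #4}: its best feasible assignment gives total 331.
Compare {#1, #2, #3}: its best feasible assignment gives total 357.
Every other set of open sites that can feasibly serve all demand totals ≥ 331 even under its best assignment. Minimum: 320.

320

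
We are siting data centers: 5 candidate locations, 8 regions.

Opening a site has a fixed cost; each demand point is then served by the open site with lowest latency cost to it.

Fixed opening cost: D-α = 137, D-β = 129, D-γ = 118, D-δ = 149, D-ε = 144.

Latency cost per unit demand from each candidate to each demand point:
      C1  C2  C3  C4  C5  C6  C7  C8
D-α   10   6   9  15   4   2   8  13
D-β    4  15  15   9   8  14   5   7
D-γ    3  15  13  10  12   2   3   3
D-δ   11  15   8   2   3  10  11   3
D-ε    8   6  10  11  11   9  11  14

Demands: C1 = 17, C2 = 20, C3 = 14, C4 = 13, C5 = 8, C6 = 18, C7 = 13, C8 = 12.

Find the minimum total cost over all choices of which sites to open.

Open {D-α, D-γ}: assign each demand point to its cheapest open site.
  C1→D-γ 17×3=51, C2→D-α 20×6=120, C3→D-α 14×9=126, C4→D-γ 13×10=130, C5→D-α 8×4=32, C6→D-α 18×2=36, C7→D-γ 13×3=39, C8→D-γ 12×3=36
  latency cost 570, fixed 255 → total 825.
Compare {D-α, D-γ, D-δ}: latency cost 444 + fixed 404 = 848.
Compare {D-γ, D-δ, D-ε}: latency cost 444 + fixed 411 = 855.
Compare {D-γ, D-δ}: latency cost 624 + fixed 267 = 891.
All other subsets cost ≥ 848. Minimum total cost: 825.

825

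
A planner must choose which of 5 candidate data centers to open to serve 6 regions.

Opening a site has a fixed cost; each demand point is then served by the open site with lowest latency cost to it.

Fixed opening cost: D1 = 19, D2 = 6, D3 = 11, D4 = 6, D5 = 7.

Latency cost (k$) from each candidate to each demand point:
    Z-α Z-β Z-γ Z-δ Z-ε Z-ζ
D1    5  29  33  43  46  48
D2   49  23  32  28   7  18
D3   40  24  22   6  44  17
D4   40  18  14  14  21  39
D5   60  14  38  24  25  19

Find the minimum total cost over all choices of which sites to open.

107

Open {D1, D2, D4}: assign each demand point to its cheapest open site.
  Z-α→D1 5, Z-β→D4 18, Z-γ→D4 14, Z-δ→D4 14, Z-ε→D2 7, Z-ζ→D2 18
  latency cost 76, fixed 31 → total 107.
Compare {D1, D2, D3, D4}: latency cost 67 + fixed 42 = 109.
Compare {D1, D2, D4, D5}: latency cost 72 + fixed 38 = 110.
Compare {D1, D2, D3, D4, D5}: latency cost 63 + fixed 49 = 112.
All other subsets cost ≥ 109. Minimum total cost: 107.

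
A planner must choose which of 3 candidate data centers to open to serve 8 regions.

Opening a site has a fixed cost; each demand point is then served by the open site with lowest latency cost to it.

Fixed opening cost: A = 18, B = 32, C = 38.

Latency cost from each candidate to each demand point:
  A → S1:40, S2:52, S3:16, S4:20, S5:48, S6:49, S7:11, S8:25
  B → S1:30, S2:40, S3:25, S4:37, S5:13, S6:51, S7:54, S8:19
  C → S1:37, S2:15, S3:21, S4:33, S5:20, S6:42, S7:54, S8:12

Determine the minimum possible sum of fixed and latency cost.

Open {A, C}: assign each demand point to its cheapest open site.
  S1→C 37, S2→C 15, S3→A 16, S4→A 20, S5→C 20, S6→C 42, S7→A 11, S8→C 12
  latency cost 173, fixed 56 → total 229.
Compare {A, B, C}: latency cost 159 + fixed 88 = 247.
Compare {A, B}: latency cost 198 + fixed 50 = 248.
Compare {C}: latency cost 234 + fixed 38 = 272.
All other subsets cost ≥ 247. Minimum total cost: 229.

229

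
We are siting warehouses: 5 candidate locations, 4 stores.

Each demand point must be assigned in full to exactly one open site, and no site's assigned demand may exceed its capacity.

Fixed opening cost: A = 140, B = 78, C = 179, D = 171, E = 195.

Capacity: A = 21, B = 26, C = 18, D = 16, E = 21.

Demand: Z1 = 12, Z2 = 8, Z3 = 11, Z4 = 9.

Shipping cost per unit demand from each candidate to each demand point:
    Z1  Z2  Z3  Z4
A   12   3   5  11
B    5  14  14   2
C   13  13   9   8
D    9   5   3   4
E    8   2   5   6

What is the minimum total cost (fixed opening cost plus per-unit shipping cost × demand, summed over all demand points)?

375

Open {A, B}; cheapest assignment that respects the capacities:
  A (cap 21, load 19): Z2, Z3 — cost 8×3 + 11×5 = 79
  B (cap 26, load 21): Z1, Z4 — cost 12×5 + 9×2 = 78
  Shipping 157, fixed 218 → total 375.
  Any other capacity-feasible assignment to {A, B} ships for at least 157.
Compare {B, E}: its best feasible assignment gives total 422.
Compare {A, B, D}: its best feasible assignment gives total 524.
Every other set of open sites that can feasibly serve all demand totals ≥ 422 even under its best assignment. Minimum: 375.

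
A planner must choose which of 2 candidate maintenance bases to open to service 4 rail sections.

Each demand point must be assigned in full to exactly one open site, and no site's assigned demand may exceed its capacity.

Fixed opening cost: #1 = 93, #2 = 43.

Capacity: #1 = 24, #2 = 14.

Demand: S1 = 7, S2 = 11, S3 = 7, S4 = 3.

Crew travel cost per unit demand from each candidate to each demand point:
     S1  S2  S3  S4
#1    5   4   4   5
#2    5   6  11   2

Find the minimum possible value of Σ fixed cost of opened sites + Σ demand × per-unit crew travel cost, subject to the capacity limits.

Open {#1, #2}; cheapest assignment that respects the capacities:
  #1 (cap 24, load 18): S2, S3 — cost 11×4 + 7×4 = 72
  #2 (cap 14, load 10): S1, S4 — cost 7×5 + 3×2 = 41
  Shipping 113, fixed 136 → total 249.
  Any other capacity-feasible assignment to {#1, #2} ships for at least 113.
Total demand is 28 and no other set of sites has combined capacity ≥ 28, so {#1, #2} is the only feasible choice of open sites. Minimum: 249.

249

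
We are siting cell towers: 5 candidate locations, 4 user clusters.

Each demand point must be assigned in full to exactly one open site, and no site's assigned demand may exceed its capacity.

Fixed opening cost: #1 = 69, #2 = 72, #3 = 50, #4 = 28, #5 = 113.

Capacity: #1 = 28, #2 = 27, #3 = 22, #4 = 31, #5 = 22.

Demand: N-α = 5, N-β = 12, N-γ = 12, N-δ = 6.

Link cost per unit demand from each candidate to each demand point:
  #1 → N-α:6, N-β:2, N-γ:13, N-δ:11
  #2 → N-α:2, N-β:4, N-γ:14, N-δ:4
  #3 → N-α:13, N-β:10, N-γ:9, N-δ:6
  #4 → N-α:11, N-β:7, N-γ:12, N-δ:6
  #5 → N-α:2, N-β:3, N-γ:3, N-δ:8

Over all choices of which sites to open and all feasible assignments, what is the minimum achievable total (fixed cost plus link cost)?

Open {#2, #5}; cheapest assignment that respects the capacities:
  #2 (cap 27, load 23): N-α, N-β, N-δ — cost 5×2 + 12×4 + 6×4 = 82
  #5 (cap 22, load 12): N-γ — cost 12×3 = 36
  Shipping 118, fixed 185 → total 303.
  Any other capacity-feasible assignment to {#2, #5} ships for at least 118.
Compare {#4, #5}: its best feasible assignment gives total 307.
Compare {#2, #3}: its best feasible assignment gives total 312.
Every other set of open sites that can feasibly serve all demand totals ≥ 307 even under its best assignment. Minimum: 303.

303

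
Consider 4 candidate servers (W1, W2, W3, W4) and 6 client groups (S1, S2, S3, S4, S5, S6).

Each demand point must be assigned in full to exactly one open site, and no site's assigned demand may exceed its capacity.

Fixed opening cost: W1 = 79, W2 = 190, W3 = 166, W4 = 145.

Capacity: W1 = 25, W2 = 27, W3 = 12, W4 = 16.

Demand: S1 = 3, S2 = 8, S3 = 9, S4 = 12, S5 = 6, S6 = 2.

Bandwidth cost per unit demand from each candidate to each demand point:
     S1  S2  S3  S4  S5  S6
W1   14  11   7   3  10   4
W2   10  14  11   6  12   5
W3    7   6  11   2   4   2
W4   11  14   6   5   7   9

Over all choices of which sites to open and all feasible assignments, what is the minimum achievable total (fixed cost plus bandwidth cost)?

494

Open {W1, W4}; cheapest assignment that respects the capacities:
  W1 (cap 25, load 25): S1, S2, S4, S6 — cost 3×14 + 8×11 + 12×3 + 2×4 = 174
  W4 (cap 16, load 15): S3, S5 — cost 9×6 + 6×7 = 96
  Shipping 270, fixed 224 → total 494.
  Any other capacity-feasible assignment to {W1, W4} ships for at least 270.
Compare {W1, W2}: its best feasible assignment gives total 590.
Compare {W1, W3, W4}: its best feasible assignment gives total 599.
Every other set of open sites that can feasibly serve all demand totals ≥ 590 even under its best assignment. Minimum: 494.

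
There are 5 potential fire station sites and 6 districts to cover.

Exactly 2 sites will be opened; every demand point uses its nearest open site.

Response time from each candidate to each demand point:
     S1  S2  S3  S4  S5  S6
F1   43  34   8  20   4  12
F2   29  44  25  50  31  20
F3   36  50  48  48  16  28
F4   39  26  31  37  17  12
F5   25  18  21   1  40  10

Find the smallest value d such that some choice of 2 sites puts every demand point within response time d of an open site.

25

Open {F1, F5}.
  Farthest demand point is S1 at response time 25 (to F5); all others are ≤ 25.
With {F3, F5} the worst case is 25.
With {F4, F5} the worst case is 25.
No size-2 selection achieves below 25.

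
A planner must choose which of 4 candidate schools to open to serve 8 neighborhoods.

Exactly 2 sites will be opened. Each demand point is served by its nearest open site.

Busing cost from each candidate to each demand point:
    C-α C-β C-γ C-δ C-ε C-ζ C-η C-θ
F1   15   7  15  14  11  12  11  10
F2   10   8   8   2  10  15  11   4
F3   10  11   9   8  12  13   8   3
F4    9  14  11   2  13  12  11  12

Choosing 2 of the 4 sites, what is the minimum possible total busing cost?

Open {F2, F3}.
  C-α→F2 10, C-β→F2 8, C-γ→F2 8, C-δ→F2 2, C-ε→F2 10, C-ζ→F3 13, C-η→F3 8, C-θ→F3 3  ⇒ total 62.
Compare {F1, F2}: total 64.
Compare {F2, F4}: total 64.
No size-2 selection does better; minimum is 62.

62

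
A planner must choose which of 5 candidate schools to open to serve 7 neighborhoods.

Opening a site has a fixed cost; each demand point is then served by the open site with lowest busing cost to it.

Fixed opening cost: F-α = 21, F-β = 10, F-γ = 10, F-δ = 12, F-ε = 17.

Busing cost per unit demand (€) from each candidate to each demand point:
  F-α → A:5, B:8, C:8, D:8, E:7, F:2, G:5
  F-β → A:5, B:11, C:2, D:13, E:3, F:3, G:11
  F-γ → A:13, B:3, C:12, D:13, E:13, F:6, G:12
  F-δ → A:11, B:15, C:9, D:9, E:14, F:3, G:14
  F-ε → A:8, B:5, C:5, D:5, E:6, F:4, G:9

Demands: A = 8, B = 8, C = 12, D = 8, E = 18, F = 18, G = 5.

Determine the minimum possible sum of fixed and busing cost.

Open {F-α, F-β, F-γ, F-ε}: assign each demand point to its cheapest open site.
  A→F-α 8×5=40, B→F-γ 8×3=24, C→F-β 12×2=24, D→F-ε 8×5=40, E→F-β 18×3=54, F→F-α 18×2=36, G→F-α 5×5=25
  busing cost 243, fixed 58 → total 301.
Compare {F-α, F-β, F-ε}: busing cost 259 + fixed 48 = 307.
Compare {F-α, F-β, F-γ}: busing cost 267 + fixed 41 = 308.
Compare {F-α, F-β, F-γ, F-δ, F-ε}: busing cost 243 + fixed 70 = 313.
All other subsets cost ≥ 307. Minimum total cost: 301.

301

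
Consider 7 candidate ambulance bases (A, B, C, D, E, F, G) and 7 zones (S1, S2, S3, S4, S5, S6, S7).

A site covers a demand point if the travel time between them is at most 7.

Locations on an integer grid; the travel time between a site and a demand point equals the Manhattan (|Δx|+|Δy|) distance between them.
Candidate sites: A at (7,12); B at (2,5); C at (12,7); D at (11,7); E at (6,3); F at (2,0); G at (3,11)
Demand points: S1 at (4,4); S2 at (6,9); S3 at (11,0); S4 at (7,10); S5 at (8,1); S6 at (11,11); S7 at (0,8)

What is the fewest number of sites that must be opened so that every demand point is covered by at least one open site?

Coverage sets (demand points within 7 of each site):
  A: {S2, S4, S6}
  B: {S1, S7}
  C: {S6}
  D: {S2, S3, S4, S6}
  E: {S1, S2, S5}
  F: {S1, S5}
  G: {S2, S4, S7}
No 2 sites suffice: every size-2 union leaves at least one demand point uncovered.
But {B, D, E} covers everything, so the minimum is 3.

3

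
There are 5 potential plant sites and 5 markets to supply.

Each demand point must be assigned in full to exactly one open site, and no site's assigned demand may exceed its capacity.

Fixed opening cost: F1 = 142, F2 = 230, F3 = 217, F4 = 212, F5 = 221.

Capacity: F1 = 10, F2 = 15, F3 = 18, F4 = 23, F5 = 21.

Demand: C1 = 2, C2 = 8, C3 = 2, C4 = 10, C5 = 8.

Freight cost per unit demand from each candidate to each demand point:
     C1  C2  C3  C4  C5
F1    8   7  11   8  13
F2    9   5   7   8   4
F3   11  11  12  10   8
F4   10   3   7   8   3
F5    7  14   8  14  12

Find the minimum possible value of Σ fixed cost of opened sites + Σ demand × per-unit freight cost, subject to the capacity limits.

Open {F1, F4}; cheapest assignment that respects the capacities:
  F1 (cap 10, load 10): C4 — cost 10×8 = 80
  F4 (cap 23, load 20): C1, C2, C3, C5 — cost 2×10 + 8×3 + 2×7 + 8×3 = 82
  Shipping 162, fixed 354 → total 516.
  Any other capacity-feasible assignment to {F1, F4} ships for at least 162.
Compare {F2, F4}: its best feasible assignment gives total 602.
Compare {F3, F4}: its best feasible assignment gives total 611.
Every other set of open sites that can feasibly serve all demand totals ≥ 602 even under its best assignment. Minimum: 516.

516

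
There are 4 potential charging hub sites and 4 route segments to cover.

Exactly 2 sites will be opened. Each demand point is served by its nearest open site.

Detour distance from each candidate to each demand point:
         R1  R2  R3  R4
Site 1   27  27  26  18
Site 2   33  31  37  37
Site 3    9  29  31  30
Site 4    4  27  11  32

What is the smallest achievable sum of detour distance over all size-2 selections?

60

Open {Site 1, Site 4}.
  R1→Site 4 4, R2→Site 1 27, R3→Site 4 11, R4→Site 1 18  ⇒ total 60.
Compare {Site 3, Site 4}: total 72.
Compare {Site 2, Site 4}: total 74.
No size-2 selection does better; minimum is 60.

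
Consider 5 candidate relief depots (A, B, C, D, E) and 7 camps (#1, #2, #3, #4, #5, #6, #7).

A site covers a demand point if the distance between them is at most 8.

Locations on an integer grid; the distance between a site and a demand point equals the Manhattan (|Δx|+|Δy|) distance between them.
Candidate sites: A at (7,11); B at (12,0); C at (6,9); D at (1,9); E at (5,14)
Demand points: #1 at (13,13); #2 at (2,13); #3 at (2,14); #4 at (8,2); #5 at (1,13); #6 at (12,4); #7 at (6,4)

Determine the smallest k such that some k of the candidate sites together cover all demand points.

Coverage sets (demand points within 8 of each site):
  A: {#1, #2, #3, #5, #7}
  B: {#4, #6}
  C: {#2, #7}
  D: {#2, #3, #5}
  E: {#2, #3, #5}
No single site covers all 7 demand points.
But {A, B} covers everything, so the minimum is 2.

2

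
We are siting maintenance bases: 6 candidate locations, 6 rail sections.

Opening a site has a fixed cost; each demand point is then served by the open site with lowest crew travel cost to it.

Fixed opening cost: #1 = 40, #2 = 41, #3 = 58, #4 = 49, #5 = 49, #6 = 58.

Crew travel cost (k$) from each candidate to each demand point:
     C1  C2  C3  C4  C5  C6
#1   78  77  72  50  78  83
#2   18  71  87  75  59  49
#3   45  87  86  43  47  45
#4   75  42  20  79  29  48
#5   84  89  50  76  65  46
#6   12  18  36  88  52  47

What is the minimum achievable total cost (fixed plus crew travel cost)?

Open {#6}: assign each demand point to its cheapest open site.
  C1→#6 12, C2→#6 18, C3→#6 36, C4→#6 88, C5→#6 52, C6→#6 47
  crew travel cost 253, fixed 58 → total 311.
Compare {#4, #6}: crew travel cost 205 + fixed 107 = 312.
Compare {#1, #6}: crew travel cost 215 + fixed 98 = 313.
Compare {#3, #6}: crew travel cost 201 + fixed 116 = 317.
All other subsets cost ≥ 312. Minimum total cost: 311.

311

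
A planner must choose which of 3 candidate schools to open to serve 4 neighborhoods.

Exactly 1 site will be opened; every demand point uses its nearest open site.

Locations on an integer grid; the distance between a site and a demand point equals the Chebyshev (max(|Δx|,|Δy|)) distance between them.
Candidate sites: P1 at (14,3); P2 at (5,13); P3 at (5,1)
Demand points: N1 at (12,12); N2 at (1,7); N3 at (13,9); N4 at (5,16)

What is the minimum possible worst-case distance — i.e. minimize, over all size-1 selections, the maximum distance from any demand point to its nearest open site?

Open {P2}.
  Farthest demand point is N3 at distance 8 (to P2); all others are ≤ 8.
With {P1} the worst case is 13.
With {P3} the worst case is 15.
No size-1 selection achieves below 8.

8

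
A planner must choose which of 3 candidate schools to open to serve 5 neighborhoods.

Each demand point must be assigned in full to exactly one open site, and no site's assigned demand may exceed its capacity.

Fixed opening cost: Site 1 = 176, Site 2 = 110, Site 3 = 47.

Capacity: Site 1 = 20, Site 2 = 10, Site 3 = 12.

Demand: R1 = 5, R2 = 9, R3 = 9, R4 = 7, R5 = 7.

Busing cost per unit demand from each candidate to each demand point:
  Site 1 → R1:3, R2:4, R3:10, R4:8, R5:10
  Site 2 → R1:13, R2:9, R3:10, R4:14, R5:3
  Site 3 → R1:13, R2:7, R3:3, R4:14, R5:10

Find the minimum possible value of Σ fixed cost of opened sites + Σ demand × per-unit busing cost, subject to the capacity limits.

582

Open {Site 1, Site 2, Site 3}; cheapest assignment that respects the capacities:
  Site 1 (cap 20, load 19): R1, R4, R5 — cost 5×3 + 7×8 + 7×10 = 141
  Site 2 (cap 10, load 9): R2 — cost 9×9 = 81
  Site 3 (cap 12, load 9): R3 — cost 9×3 = 27
  Shipping 249, fixed 333 → total 582.
  Any other capacity-feasible assignment to {Site 1, Site 2, Site 3} ships for at least 249.
Total demand is 37 and no other set of sites has combined capacity ≥ 37, so {Site 1, Site 2, Site 3} is the only feasible choice of open sites. Minimum: 582.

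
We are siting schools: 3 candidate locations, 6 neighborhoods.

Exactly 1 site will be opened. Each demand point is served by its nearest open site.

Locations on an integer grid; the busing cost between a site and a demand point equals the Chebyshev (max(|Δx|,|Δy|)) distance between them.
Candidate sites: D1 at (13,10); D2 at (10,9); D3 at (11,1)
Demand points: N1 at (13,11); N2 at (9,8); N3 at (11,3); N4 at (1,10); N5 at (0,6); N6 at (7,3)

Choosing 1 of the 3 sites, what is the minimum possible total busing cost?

Open {D2}.
  N1→D2 3, N2→D2 1, N3→D2 6, N4→D2 9, N5→D2 10, N6→D2 6  ⇒ total 35.
Compare {D1}: total 44.
Compare {D3}: total 44.

35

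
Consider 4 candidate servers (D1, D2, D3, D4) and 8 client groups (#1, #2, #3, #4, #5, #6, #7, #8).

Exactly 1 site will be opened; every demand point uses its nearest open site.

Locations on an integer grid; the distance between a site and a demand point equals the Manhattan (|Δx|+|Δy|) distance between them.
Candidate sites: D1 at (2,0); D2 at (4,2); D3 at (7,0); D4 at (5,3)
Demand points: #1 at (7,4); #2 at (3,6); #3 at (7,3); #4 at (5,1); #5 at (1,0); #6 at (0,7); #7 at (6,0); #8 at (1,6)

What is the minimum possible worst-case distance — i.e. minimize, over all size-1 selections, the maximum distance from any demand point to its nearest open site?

9

Open {D1}.
  Farthest demand point is #1 at distance 9 (to D1); all others are ≤ 9.
With {D2} the worst case is 9.
With {D4} the worst case is 9.
No size-1 selection achieves below 9.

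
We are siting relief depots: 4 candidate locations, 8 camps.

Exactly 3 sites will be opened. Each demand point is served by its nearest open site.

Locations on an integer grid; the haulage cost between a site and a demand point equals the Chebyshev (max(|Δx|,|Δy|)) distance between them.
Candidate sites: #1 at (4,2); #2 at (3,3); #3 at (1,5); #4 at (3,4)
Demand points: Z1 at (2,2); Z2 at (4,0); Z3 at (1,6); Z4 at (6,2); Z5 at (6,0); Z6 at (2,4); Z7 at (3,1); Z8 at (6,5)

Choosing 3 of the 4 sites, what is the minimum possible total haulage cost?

Open {#1, #2, #3}.
  Z1→#2 1, Z2→#1 2, Z3→#3 1, Z4→#1 2, Z5→#1 2, Z6→#2 1, Z7→#1 1, Z8→#1 3  ⇒ total 13.
Compare {#1, #2, #4}: total 14.
Compare {#1, #3, #4}: total 14.
No size-3 selection does better; minimum is 13.

13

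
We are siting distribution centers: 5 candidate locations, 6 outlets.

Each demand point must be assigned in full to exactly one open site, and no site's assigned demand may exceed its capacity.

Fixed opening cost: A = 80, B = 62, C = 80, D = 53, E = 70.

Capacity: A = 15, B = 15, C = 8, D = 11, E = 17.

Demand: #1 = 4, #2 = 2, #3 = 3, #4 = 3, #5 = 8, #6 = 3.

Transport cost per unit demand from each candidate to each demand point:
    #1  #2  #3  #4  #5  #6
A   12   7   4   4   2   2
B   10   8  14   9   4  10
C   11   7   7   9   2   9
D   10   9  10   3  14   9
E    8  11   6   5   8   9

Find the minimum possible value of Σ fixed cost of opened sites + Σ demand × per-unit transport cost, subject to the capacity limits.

Open {A, D}; cheapest assignment that respects the capacities:
  A (cap 15, load 14): #3, #5, #6 — cost 3×4 + 8×2 + 3×2 = 34
  D (cap 11, load 9): #1, #2, #4 — cost 4×10 + 2×9 + 3×3 = 67
  Shipping 101, fixed 133 → total 234.
  Any other capacity-feasible assignment to {A, D} ships for at least 101.
Compare {A, E}: its best feasible assignment gives total 251.
Compare {A, B}: its best feasible assignment gives total 258.
Every other set of open sites that can feasibly serve all demand totals ≥ 251 even under its best assignment. Minimum: 234.

234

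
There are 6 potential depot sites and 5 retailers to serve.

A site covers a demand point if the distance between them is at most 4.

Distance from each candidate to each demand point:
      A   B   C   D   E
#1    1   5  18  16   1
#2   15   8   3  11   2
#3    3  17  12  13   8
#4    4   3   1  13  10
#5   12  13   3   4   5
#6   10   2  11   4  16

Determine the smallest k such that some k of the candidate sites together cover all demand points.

Coverage sets (demand points within 4 of each site):
  #1: {A, E}
  #2: {C, E}
  #3: {A}
  #4: {A, B, C}
  #5: {C, D}
  #6: {B, D}
No 2 sites suffice: every size-2 union leaves at least one demand point uncovered.
But {#1, #2, #6} covers everything, so the minimum is 3.

3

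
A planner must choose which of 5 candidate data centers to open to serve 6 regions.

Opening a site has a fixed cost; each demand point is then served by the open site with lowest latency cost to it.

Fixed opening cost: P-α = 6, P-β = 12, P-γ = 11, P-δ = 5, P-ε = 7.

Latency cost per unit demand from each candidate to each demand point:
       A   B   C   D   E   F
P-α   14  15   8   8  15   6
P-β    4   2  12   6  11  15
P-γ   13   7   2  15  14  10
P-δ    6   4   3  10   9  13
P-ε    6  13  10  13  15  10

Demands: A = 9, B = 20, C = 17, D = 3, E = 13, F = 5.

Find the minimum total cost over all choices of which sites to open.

309

Open {P-α, P-β, P-γ, P-δ}: assign each demand point to its cheapest open site.
  A→P-β 9×4=36, B→P-β 20×2=40, C→P-γ 17×2=34, D→P-β 3×6=18, E→P-δ 13×9=117, F→P-α 5×6=30
  latency cost 275, fixed 34 → total 309.
Compare {P-α, P-β, P-δ}: latency cost 292 + fixed 23 = 315.
Compare {P-α, P-β, P-γ, P-δ, P-ε}: latency cost 275 + fixed 41 = 316.
Compare {P-α, P-β, P-δ, P-ε}: latency cost 292 + fixed 30 = 322.
All other subsets cost ≥ 315. Minimum total cost: 309.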